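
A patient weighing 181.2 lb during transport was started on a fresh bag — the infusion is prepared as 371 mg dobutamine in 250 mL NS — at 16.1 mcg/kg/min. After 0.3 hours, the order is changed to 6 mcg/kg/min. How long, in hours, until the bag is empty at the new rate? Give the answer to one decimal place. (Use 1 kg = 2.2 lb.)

11.7 hours

Initial rate:
Weight = 181.2 lb ÷ 2.2 lb/kg = 82.36364 kg
Dose = 16.1 mcg/kg/min × 82.36364 kg = 1326.055 mcg/min
1326.055 mcg/min × 60 min/hr = 79563.27 mcg/hr
Concentration = 371 mg ÷ 250 mL = 1.484 mg/mL = 1484 mcg/mL
Rate = 79563.27 mcg/hr ÷ 1484 mcg/mL = 53.61407 mL/hr
Volume infused so far = 53.61407 mL/hr × 0.3 hr = 16.08422 mL
Volume remaining = 250 − 16.08422 = 233.9158 mL
New rate:
Dose = 6 mcg/kg/min × 82.36364 kg = 494.1818 mcg/min
494.1818 mcg/min × 60 min/hr = 29650.91 mcg/hr
Rate = 29650.91 mcg/hr ÷ 1484 mcg/mL = 19.9804 mL/hr
Time remaining = 233.9158 mL ÷ 19.9804 mL/hr = 11.70726 hr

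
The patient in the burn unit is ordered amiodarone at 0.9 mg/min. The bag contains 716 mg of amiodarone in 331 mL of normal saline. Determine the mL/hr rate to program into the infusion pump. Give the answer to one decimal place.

25.0 mL/hr

0.9 mg/min × 60 min/hr = 54 mg/hr
Concentration = 716 mg ÷ 331 mL = 2.163142 mg/mL
Rate = 54 mg/hr ÷ 2.163142 mg/mL = 24.96369 mL/hr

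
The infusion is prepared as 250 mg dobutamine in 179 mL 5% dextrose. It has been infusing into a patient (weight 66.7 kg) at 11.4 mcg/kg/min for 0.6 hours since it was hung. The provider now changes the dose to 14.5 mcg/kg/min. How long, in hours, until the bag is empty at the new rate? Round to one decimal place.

Initial rate:
Dose = 11.4 mcg/kg/min × 66.7 kg = 760.38 mcg/min
760.38 mcg/min × 60 min/hr = 45622.8 mcg/hr
Concentration = 250 mg ÷ 179 mL = 1.396648 mg/mL = 1396.648 mcg/mL
Rate = 45622.8 mcg/hr ÷ 1396.648 mcg/mL = 32.66592 mL/hr
Volume infused so far = 32.66592 mL/hr × 0.6 hr = 19.59955 mL
Volume remaining = 179 − 19.59955 = 159.4004 mL
New rate:
Dose = 14.5 mcg/kg/min × 66.7 kg = 967.15 mcg/min
967.15 mcg/min × 60 min/hr = 58029 mcg/hr
Rate = 58029 mcg/hr ÷ 1396.648 mcg/mL = 41.54876 mL/hr
Time remaining = 159.4004 mL ÷ 41.54876 mL/hr = 3.836467 hr

3.8 hours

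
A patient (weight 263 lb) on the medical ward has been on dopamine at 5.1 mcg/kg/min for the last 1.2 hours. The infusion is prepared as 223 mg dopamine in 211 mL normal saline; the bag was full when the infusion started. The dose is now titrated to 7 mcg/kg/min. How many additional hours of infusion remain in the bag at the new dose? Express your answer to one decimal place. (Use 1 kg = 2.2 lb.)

Initial rate:
Weight = 263 lb ÷ 2.2 lb/kg = 119.5455 kg
Dose = 5.1 mcg/kg/min × 119.5455 kg = 609.6818 mcg/min
609.6818 mcg/min × 60 min/hr = 36580.91 mcg/hr
Concentration = 223 mg ÷ 211 mL = 1.056872 mg/mL = 1056.872 mcg/mL
Rate = 36580.91 mcg/hr ÷ 1056.872 mcg/mL = 34.61243 mL/hr
Volume infused so far = 34.61243 mL/hr × 1.2 hr = 41.53492 mL
Volume remaining = 211 − 41.53492 = 169.4651 mL
New rate:
Dose = 7 mcg/kg/min × 119.5455 kg = 836.8182 mcg/min
836.8182 mcg/min × 60 min/hr = 50209.09 mcg/hr
Rate = 50209.09 mcg/hr ÷ 1056.872 mcg/mL = 47.50726 mL/hr
Time remaining = 169.4651 mL ÷ 47.50726 mL/hr = 3.567141 hr

3.6 hours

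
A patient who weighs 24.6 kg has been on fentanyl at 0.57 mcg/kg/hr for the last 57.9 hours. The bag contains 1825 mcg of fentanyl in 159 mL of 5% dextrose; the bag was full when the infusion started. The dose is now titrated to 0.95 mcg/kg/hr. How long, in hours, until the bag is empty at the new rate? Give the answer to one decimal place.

Initial rate:
Dose = 0.57 mcg/kg/hr × 24.6 kg = 14.022 mcg/hr
Concentration = 1825 mcg ÷ 159 mL = 11.47799 mcg/mL
Rate = 14.022 mcg/hr ÷ 11.47799 mcg/mL = 1.221643 mL/hr
Volume infused so far = 1.221643 mL/hr × 57.9 hr = 70.73311 mL
Volume remaining = 159 − 70.73311 = 88.26689 mL
New rate:
Dose = 0.95 mcg/kg/hr × 24.6 kg = 23.37 mcg/hr
Rate = 23.37 mcg/hr ÷ 11.47799 mcg/mL = 2.036071 mL/hr
Time remaining = 88.26689 mL ÷ 2.036071 mL/hr = 43.35157 hr

43.4 hours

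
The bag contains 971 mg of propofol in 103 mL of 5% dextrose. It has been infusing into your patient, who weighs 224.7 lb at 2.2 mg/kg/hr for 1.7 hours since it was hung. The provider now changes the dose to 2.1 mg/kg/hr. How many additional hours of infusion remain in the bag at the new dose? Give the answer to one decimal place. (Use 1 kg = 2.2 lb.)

Initial rate:
Weight = 224.7 lb ÷ 2.2 lb/kg = 102.1364 kg
Dose = 2.2 mg/kg/hr × 102.1364 kg = 224.7 mg/hr
Concentration = 971 mg ÷ 103 mL = 9.427184 mg/mL
Rate = 224.7 mg/hr ÷ 9.427184 mg/mL = 23.83532 mL/hr
Volume infused so far = 23.83532 mL/hr × 1.7 hr = 40.52005 mL
Volume remaining = 103 − 40.52005 = 62.47995 mL
New rate:
Dose = 2.1 mg/kg/hr × 102.1364 kg = 214.4864 mg/hr
Rate = 214.4864 mg/hr ÷ 9.427184 mg/mL = 22.7519 mL/hr
Time remaining = 62.47995 mL ÷ 22.7519 mL/hr = 2.746142 hr

2.7 hours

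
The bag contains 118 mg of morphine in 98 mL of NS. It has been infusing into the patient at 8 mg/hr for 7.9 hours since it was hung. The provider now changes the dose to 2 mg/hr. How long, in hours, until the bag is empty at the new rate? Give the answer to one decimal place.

27.4 hours

Initial rate:
Concentration = 118 mg ÷ 98 mL = 1.204082 mg/mL
Rate = 8 mg/hr ÷ 1.204082 mg/mL = 6.644068 mL/hr
Volume infused so far = 6.644068 mL/hr × 7.9 hr = 52.48814 mL
Volume remaining = 98 − 52.48814 = 45.51186 mL
New rate:
Rate = 2 mg/hr ÷ 1.204082 mg/mL = 1.661017 mL/hr
Time remaining = 45.51186 mL ÷ 1.661017 mL/hr = 27.4 hr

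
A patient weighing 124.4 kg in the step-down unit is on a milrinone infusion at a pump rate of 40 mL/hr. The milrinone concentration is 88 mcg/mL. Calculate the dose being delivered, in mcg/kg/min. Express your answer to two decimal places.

0.47 mcg/kg/min

Drug rate = 40 mL/hr × 88 mcg/mL = 3520 mcg/hr
3520 mcg/hr ÷ 60 min/hr = 58.66667 mcg/min
58.66667 mcg/min ÷ 124.4 kg = 0.471597 mcg/kg/min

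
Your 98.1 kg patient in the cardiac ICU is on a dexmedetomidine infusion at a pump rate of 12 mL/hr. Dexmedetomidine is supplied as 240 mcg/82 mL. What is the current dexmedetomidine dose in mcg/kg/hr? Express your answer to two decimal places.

0.36 mcg/kg/hr

Concentration = 240 mcg ÷ 82 mL = 2.926829 mcg/mL
Drug rate = 12 mL/hr × 2.926829 mcg/mL = 35.12195 mcg/hr
35.12195 mcg/hr ÷ 98.1 kg = 0.3580219 mcg/kg/hr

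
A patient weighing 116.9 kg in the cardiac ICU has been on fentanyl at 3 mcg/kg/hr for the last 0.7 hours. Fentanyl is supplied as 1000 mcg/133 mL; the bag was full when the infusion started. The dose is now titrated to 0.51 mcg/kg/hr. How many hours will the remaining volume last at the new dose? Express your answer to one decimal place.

12.7 hours

Initial rate:
Dose = 3 mcg/kg/hr × 116.9 kg = 350.7 mcg/hr
Concentration = 1000 mcg ÷ 133 mL = 7.518797 mcg/mL
Rate = 350.7 mcg/hr ÷ 7.518797 mcg/mL = 46.6431 mL/hr
Volume infused so far = 46.6431 mL/hr × 0.7 hr = 32.65017 mL
Volume remaining = 133 − 32.65017 = 100.3498 mL
New rate:
Dose = 0.51 mcg/kg/hr × 116.9 kg = 59.619 mcg/hr
Rate = 59.619 mcg/hr ÷ 7.518797 mcg/mL = 7.929327 mL/hr
Time remaining = 100.3498 mL ÷ 7.929327 mL/hr = 12.65553 hr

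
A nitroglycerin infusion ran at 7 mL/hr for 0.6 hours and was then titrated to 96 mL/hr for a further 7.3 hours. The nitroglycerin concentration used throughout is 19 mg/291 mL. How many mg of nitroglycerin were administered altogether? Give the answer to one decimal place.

Concentration = 19 mg ÷ 291 mL = 0.0652921 mg/mL
Stage 1: 7 mL/hr × 0.6 hr = 4.2 mL → 4.2 mL × 0.0652921 mg/mL = 0.2742268 mg
Stage 2: 96 mL/hr × 7.3 hr = 700.8 mL → 700.8 mL × 0.0652921 mg/mL = 45.7567 mg
Total = 0.2742268 + 45.7567 = 46.03093 mg

46.0 mg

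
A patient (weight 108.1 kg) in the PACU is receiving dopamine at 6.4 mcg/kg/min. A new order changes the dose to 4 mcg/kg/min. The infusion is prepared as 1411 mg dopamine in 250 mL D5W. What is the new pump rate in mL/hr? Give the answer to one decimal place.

Dose = 4 mcg/kg/min × 108.1 kg = 432.4 mcg/min
432.4 mcg/min × 60 min/hr = 25944 mcg/hr
Concentration = 1411 mg ÷ 250 mL = 5.644 mg/mL = 5644 mcg/mL
Rate = 25944 mcg/hr ÷ 5644 mcg/mL = 4.59674 mL/hr

4.6 mL/hr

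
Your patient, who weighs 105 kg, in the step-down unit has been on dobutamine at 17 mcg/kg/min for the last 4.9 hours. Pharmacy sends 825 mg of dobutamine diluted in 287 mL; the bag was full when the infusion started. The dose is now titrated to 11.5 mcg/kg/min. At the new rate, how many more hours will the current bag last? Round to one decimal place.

4.1 hours

Initial rate:
Dose = 17 mcg/kg/min × 105 kg = 1785 mcg/min
1785 mcg/min × 60 min/hr = 107100 mcg/hr
Concentration = 825 mg ÷ 287 mL = 2.874564 mg/mL = 2874.564 mcg/mL
Rate = 107100 mcg/hr ÷ 2874.564 mcg/mL = 37.25782 mL/hr
Volume infused so far = 37.25782 mL/hr × 4.9 hr = 182.5633 mL
Volume remaining = 287 − 182.5633 = 104.4367 mL
New rate:
Dose = 11.5 mcg/kg/min × 105 kg = 1207.5 mcg/min
1207.5 mcg/min × 60 min/hr = 72450 mcg/hr
Rate = 72450 mcg/hr ÷ 2874.564 mcg/mL = 25.20382 mL/hr
Time remaining = 104.4367 mL ÷ 25.20382 mL/hr = 4.143685 hr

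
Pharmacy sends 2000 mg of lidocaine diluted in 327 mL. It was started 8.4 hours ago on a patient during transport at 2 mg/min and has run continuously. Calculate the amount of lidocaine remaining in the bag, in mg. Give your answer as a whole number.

2 mg/min × 60 min/hr = 120 mg/hr
Concentration = 2000 mg ÷ 327 mL = 6.116208 mg/mL
Rate = 120 mg/hr ÷ 6.116208 mg/mL = 19.62 mL/hr
Volume infused = 19.62 mL/hr × 8.4 hr = 164.808 mL
Volume remaining = 327 − 164.808 = 162.192 mL
Drug remaining = 162.192 mL × 6.116208 mg/mL = 992 mg

992 mg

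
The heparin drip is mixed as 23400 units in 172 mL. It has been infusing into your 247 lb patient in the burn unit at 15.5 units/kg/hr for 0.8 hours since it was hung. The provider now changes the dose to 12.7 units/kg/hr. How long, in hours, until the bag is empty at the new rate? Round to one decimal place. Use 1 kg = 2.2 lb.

15.4 hours

Initial rate:
Weight = 247 lb ÷ 2.2 lb/kg = 112.2727 kg
Dose = 15.5 units/kg/hr × 112.2727 kg = 1740.227 units/hr
Concentration = 23400 units ÷ 172 mL = 136.0465 units/mL
Rate = 1740.227 units/hr ÷ 136.0465 units/mL = 12.79141 mL/hr
Volume infused so far = 12.79141 mL/hr × 0.8 hr = 10.23313 mL
Volume remaining = 172 − 10.23313 = 161.7669 mL
New rate:
Dose = 12.7 units/kg/hr × 112.2727 kg = 1425.864 units/hr
Rate = 1425.864 units/hr ÷ 136.0465 units/mL = 10.48071 mL/hr
Time remaining = 161.7669 mL ÷ 10.48071 mL/hr = 15.43473 hr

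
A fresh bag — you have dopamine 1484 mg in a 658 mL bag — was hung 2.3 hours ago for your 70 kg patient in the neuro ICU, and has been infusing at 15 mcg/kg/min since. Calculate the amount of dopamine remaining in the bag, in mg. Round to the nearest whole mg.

1339 mg

Dose = 15 mcg/kg/min × 70 kg = 1050 mcg/min
1050 mcg/min × 60 min/hr = 63000 mcg/hr
Concentration = 1484 mg ÷ 658 mL = 2.255319 mg/mL = 2255.319 mcg/mL
Rate = 63000 mcg/hr ÷ 2255.319 mcg/mL = 27.93396 mL/hr
Volume infused = 27.93396 mL/hr × 2.3 hr = 64.24811 mL
Volume remaining = 658 − 64.24811 = 593.7519 mL
Drug remaining = 593.7519 mL × 2255.319 mcg/mL = 1339100 mcg = 1339.1 mg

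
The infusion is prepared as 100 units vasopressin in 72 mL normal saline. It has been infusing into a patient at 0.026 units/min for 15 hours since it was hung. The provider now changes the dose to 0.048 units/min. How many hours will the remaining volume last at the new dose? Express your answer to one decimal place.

Initial rate:
0.026 units/min × 60 min/hr = 1.56 units/hr
Concentration = 100 units ÷ 72 mL = 1.388889 units/mL
Rate = 1.56 units/hr ÷ 1.388889 units/mL = 1.1232 mL/hr
Volume infused so far = 1.1232 mL/hr × 15 hr = 16.848 mL
Volume remaining = 72 − 16.848 = 55.152 mL
New rate:
0.048 units/min × 60 min/hr = 2.88 units/hr
Rate = 2.88 units/hr ÷ 1.388889 units/mL = 2.0736 mL/hr
Time remaining = 55.152 mL ÷ 2.0736 mL/hr = 26.59722 hr

26.6 hours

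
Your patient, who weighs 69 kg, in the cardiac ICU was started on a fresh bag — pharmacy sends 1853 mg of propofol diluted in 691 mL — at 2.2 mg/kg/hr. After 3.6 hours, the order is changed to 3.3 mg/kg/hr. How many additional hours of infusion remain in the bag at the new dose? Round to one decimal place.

5.7 hours

Initial rate:
Dose = 2.2 mg/kg/hr × 69 kg = 151.8 mg/hr
Concentration = 1853 mg ÷ 691 mL = 2.681621 mg/mL
Rate = 151.8 mg/hr ÷ 2.681621 mg/mL = 56.60756 mL/hr
Volume infused so far = 56.60756 mL/hr × 3.6 hr = 203.7872 mL
Volume remaining = 691 − 203.7872 = 487.2128 mL
New rate:
Dose = 3.3 mg/kg/hr × 69 kg = 227.7 mg/hr
Rate = 227.7 mg/hr ÷ 2.681621 mg/mL = 84.91133 mL/hr
Time remaining = 487.2128 mL ÷ 84.91133 mL/hr = 5.737901 hr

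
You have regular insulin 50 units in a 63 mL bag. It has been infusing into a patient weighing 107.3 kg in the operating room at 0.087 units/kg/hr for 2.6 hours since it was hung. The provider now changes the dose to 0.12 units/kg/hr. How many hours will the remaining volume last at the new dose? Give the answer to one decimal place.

Initial rate:
Dose = 0.087 units/kg/hr × 107.3 kg = 9.3351 units/hr
Concentration = 50 units ÷ 63 mL = 0.7936508 units/mL
Rate = 9.3351 units/hr ÷ 0.7936508 units/mL = 11.76223 mL/hr
Volume infused so far = 11.76223 mL/hr × 2.6 hr = 30.58179 mL
Volume remaining = 63 − 30.58179 = 32.41821 mL
New rate:
Dose = 0.12 units/kg/hr × 107.3 kg = 12.876 units/hr
Rate = 12.876 units/hr ÷ 0.7936508 units/mL = 16.22376 mL/hr
Time remaining = 32.41821 mL ÷ 16.22376 mL/hr = 1.998194 hr

2.0 hours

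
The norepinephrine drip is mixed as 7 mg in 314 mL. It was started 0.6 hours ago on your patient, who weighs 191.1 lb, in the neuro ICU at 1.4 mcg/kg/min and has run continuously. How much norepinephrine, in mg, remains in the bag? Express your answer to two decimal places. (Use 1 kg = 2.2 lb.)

2.62 mg

Weight = 191.1 lb ÷ 2.2 lb/kg = 86.86364 kg
Dose = 1.4 mcg/kg/min × 86.86364 kg = 121.6091 mcg/min
121.6091 mcg/min × 60 min/hr = 7296.545 mcg/hr
Concentration = 7 mg ÷ 314 mL = 0.02229299 mg/mL = 22.29299 mcg/mL
Rate = 7296.545 mcg/hr ÷ 22.29299 mcg/mL = 327.3022 mL/hr
Volume infused = 327.3022 mL/hr × 0.6 hr = 196.3813 mL
Volume remaining = 314 − 196.3813 = 117.6187 mL
Drug remaining = 117.6187 mL × 22.29299 mcg/mL = 2622.073 mcg = 2.622073 mg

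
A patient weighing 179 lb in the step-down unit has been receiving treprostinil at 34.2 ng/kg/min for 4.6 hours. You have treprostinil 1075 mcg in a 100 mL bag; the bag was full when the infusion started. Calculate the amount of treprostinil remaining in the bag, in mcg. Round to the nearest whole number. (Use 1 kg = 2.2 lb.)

Weight = 179 lb ÷ 2.2 lb/kg = 81.36364 kg
Dose = 34.2 ng/kg/min × 81.36364 kg = 2782.636 ng/min
2782.636 ng/min × 60 min/hr = 166958.2 ng/hr
Concentration = 1075 mcg ÷ 100 mL = 10.75 mcg/mL = 10750 ng/mL
Rate = 166958.2 ng/hr ÷ 10750 ng/mL = 15.53099 mL/hr
Volume infused = 15.53099 mL/hr × 4.6 hr = 71.44257 mL
Volume remaining = 100 − 71.44257 = 28.55743 mL
Drug remaining = 28.55743 mL × 10750 ng/mL = 306992.4 ng = 306.9924 mcg

307 mcg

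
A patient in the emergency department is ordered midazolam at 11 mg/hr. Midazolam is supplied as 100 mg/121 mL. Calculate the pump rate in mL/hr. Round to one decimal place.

Concentration = 100 mg ÷ 121 mL = 0.8264463 mg/mL
Rate = 11 mg/hr ÷ 0.8264463 mg/mL = 13.31 mL/hr

13.3 mL/hr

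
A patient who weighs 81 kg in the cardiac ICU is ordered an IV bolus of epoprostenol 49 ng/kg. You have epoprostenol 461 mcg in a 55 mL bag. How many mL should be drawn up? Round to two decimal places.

Dose = 49 ng/kg × 81 kg = 3969 ng
Concentration = 461 mcg ÷ 55 mL = 8.381818 mcg/mL = 8381.818 ng/mL
Volume = 3969 ng ÷ 8381.818 ng/mL = 0.4735249 mL

0.47 mL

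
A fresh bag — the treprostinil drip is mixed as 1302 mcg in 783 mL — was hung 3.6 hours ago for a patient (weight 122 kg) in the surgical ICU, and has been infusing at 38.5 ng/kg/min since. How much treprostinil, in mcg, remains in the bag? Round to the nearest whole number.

287 mcg

Dose = 38.5 ng/kg/min × 122 kg = 4697 ng/min
4697 ng/min × 60 min/hr = 281820 ng/hr
Concentration = 1302 mcg ÷ 783 mL = 1.662835 mcg/mL = 1662.835 ng/mL
Rate = 281820 ng/hr ÷ 1662.835 ng/mL = 169.4816 mL/hr
Volume infused = 169.4816 mL/hr × 3.6 hr = 610.1338 mL
Volume remaining = 783 − 610.1338 = 172.8662 mL
Drug remaining = 172.8662 mL × 1662.835 ng/mL = 287448 ng = 287.448 mcg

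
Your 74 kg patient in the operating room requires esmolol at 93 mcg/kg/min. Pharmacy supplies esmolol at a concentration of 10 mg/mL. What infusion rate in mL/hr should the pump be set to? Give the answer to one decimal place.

Dose = 93 mcg/kg/min × 74 kg = 6882 mcg/min
6882 mcg/min × 60 min/hr = 412920 mcg/hr
Concentration = 10 mg/mL = 10000 mcg/mL
Rate = 412920 mcg/hr ÷ 10000 mcg/mL = 41.292 mL/hr

41.3 mL/hr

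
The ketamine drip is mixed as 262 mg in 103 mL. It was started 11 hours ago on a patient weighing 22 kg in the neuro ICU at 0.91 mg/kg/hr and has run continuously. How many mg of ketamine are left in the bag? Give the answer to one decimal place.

Dose = 0.91 mg/kg/hr × 22 kg = 20.02 mg/hr
Concentration = 262 mg ÷ 103 mL = 2.543689 mg/mL
Rate = 20.02 mg/hr ÷ 2.543689 mg/mL = 7.870458 mL/hr
Volume infused = 7.870458 mL/hr × 11 hr = 86.57504 mL
Volume remaining = 103 − 86.57504 = 16.42496 mL
Drug remaining = 16.42496 mL × 2.543689 mg/mL = 41.78 mg

41.8 mg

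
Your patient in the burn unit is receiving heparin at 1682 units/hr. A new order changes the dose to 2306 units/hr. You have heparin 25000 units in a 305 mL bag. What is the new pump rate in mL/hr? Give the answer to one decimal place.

28.1 mL/hr

Concentration = 25000 units ÷ 305 mL = 81.96721 units/mL
Rate = 2306 units/hr ÷ 81.96721 units/mL = 28.1332 mL/hr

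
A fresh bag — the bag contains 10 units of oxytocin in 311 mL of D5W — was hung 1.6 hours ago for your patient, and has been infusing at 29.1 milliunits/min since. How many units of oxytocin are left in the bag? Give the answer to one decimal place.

29.1 milliunits/min × 60 min/hr = 1746 milliunits/hr
Concentration = 10 units ÷ 311 mL = 0.03215434 units/mL = 32.15434 milliunits/mL
Rate = 1746 milliunits/hr ÷ 32.15434 milliunits/mL = 54.3006 mL/hr
Volume infused = 54.3006 mL/hr × 1.6 hr = 86.88096 mL
Volume remaining = 311 − 86.88096 = 224.119 mL
Drug remaining = 224.119 mL × 32.15434 milliunits/mL = 7206.4 milliunits = 7.2064 units

7.2 units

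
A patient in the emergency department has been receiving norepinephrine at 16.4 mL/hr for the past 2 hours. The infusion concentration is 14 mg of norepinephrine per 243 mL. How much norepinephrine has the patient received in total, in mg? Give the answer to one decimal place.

Concentration = 14 mg ÷ 243 mL = 0.05761317 mg/mL = 57.61317 mcg/mL
Drug rate = 16.4 mL/hr × 57.61317 mcg/mL = 944.856 mcg/hr
Total = 944.856 mcg/hr × 2 hr = 1889.712 mcg = 1.889712 mg

1.9 mg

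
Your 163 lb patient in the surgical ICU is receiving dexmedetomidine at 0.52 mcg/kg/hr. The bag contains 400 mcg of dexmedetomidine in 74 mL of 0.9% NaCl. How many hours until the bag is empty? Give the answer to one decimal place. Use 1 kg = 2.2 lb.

10.4 hours

Weight = 163 lb ÷ 2.2 lb/kg = 74.09091 kg
Dose = 0.52 mcg/kg/hr × 74.09091 kg = 38.52727 mcg/hr
Concentration = 400 mcg ÷ 74 mL = 5.405405 mcg/mL
Rate = 38.52727 mcg/hr ÷ 5.405405 mcg/mL = 7.127545 mL/hr
Duration = 74 mL ÷ 7.127545 mL/hr = 10.38226 hr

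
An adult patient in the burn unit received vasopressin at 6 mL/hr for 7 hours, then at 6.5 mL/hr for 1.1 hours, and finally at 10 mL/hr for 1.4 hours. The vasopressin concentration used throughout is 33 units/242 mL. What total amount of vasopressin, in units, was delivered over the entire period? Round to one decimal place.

Concentration = 33 units ÷ 242 mL = 0.1363636 units/mL
Stage 1: 6 mL/hr × 7 hr = 42 mL → 42 mL × 0.1363636 units/mL = 5.727273 units
Stage 2: 6.5 mL/hr × 1.1 hr = 7.15 mL → 7.15 mL × 0.1363636 units/mL = 0.975 units
Stage 3: 10 mL/hr × 1.4 hr = 14 mL → 14 mL × 0.1363636 units/mL = 1.909091 units
Total = 5.727273 + 0.975 + 1.909091 = 8.611364 units

8.6 units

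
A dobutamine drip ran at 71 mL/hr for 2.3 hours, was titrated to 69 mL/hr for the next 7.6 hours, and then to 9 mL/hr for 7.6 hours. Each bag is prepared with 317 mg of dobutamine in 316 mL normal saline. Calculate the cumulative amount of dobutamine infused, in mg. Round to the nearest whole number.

758 mg

Concentration = 317 mg ÷ 316 mL = 1.003165 mg/mL
Stage 1: 71 mL/hr × 2.3 hr = 163.3 mL → 163.3 mL × 1.003165 mg/mL = 163.8168 mg
Stage 2: 69 mL/hr × 7.6 hr = 524.4 mL → 524.4 mL × 1.003165 mg/mL = 526.0595 mg
Stage 3: 9 mL/hr × 7.6 hr = 68.4 mL → 68.4 mL × 1.003165 mg/mL = 68.61646 mg
Total = 163.8168 + 526.0595 + 68.61646 = 758.4927 mg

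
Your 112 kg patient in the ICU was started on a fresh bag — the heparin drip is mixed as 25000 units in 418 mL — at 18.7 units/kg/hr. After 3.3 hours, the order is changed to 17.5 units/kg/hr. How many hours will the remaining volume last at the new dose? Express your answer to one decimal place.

9.2 hours

Initial rate:
Dose = 18.7 units/kg/hr × 112 kg = 2094.4 units/hr
Concentration = 25000 units ÷ 418 mL = 59.80861 units/mL
Rate = 2094.4 units/hr ÷ 59.80861 units/mL = 35.01837 mL/hr
Volume infused so far = 35.01837 mL/hr × 3.3 hr = 115.5606 mL
Volume remaining = 418 − 115.5606 = 302.4394 mL
New rate:
Dose = 17.5 units/kg/hr × 112 kg = 1960 units/hr
Rate = 1960 units/hr ÷ 59.80861 units/mL = 32.7712 mL/hr
Time remaining = 302.4394 mL ÷ 32.7712 mL/hr = 9.228816 hr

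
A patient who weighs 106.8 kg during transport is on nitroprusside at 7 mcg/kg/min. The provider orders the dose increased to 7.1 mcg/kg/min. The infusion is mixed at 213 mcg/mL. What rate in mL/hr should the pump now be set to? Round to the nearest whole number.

Dose = 7.1 mcg/kg/min × 106.8 kg = 758.28 mcg/min
758.28 mcg/min × 60 min/hr = 45496.8 mcg/hr
Rate = 45496.8 mcg/hr ÷ 213 mcg/mL = 213.6 mL/hr

214 mL/hr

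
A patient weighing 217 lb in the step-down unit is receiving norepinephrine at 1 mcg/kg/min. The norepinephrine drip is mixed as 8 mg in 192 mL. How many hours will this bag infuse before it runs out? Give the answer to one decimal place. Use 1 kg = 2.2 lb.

1.4 hours

Weight = 217 lb ÷ 2.2 lb/kg = 98.63636 kg
Dose = 1 mcg/kg/min × 98.63636 kg = 98.63636 mcg/min
98.63636 mcg/min × 60 min/hr = 5918.182 mcg/hr
Concentration = 8 mg ÷ 192 mL = 0.04166667 mg/mL = 41.66667 mcg/mL
Rate = 5918.182 mcg/hr ÷ 41.66667 mcg/mL = 142.0364 mL/hr
Duration = 192 mL ÷ 142.0364 mL/hr = 1.351767 hr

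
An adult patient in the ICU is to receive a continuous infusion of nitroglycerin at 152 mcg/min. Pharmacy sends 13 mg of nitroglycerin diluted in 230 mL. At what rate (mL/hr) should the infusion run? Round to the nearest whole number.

161 mL/hr

152 mcg/min × 60 min/hr = 9120 mcg/hr
Concentration = 13 mg ÷ 230 mL = 0.05652174 mg/mL = 56.52174 mcg/mL
Rate = 9120 mcg/hr ÷ 56.52174 mcg/mL = 161.3538 mL/hr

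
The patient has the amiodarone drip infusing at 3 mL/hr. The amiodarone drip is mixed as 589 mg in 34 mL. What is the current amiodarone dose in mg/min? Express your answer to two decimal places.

0.87 mg/min

Concentration = 589 mg ÷ 34 mL = 17.32353 mg/mL
Drug rate = 3 mL/hr × 17.32353 mg/mL = 51.97059 mg/hr
51.97059 mg/hr ÷ 60 min/hr = 0.8661765 mg/min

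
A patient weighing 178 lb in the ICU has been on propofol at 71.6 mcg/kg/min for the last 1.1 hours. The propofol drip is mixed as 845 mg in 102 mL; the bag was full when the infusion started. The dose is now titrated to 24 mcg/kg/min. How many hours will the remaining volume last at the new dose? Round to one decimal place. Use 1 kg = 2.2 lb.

Initial rate:
Weight = 178 lb ÷ 2.2 lb/kg = 80.90909 kg
Dose = 71.6 mcg/kg/min × 80.90909 kg = 5793.091 mcg/min
5793.091 mcg/min × 60 min/hr = 347585.5 mcg/hr
Concentration = 845 mg ÷ 102 mL = 8.284314 mg/mL = 8284.314 mcg/mL
Rate = 347585.5 mcg/hr ÷ 8284.314 mcg/mL = 41.95706 mL/hr
Volume infused so far = 41.95706 mL/hr × 1.1 hr = 46.15277 mL
Volume remaining = 102 − 46.15277 = 55.84723 mL
New rate:
Dose = 24 mcg/kg/min × 80.90909 kg = 1941.818 mcg/min
1941.818 mcg/min × 60 min/hr = 116509.1 mcg/hr
Rate = 116509.1 mcg/hr ÷ 8284.314 mcg/mL = 14.06382 mL/hr
Time remaining = 55.84723 mL ÷ 14.06382 mL/hr = 3.970986 hr

4.0 hours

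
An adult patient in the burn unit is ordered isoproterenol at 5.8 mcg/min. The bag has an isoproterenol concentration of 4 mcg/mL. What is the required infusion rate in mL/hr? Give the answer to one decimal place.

87.0 mL/hr

5.8 mcg/min × 60 min/hr = 348 mcg/hr
Rate = 348 mcg/hr ÷ 4 mcg/mL = 87 mL/hr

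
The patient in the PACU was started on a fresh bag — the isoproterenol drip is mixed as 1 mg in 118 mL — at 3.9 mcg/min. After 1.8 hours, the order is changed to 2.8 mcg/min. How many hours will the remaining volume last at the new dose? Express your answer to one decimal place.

3.4 hours

Initial rate:
3.9 mcg/min × 60 min/hr = 234 mcg/hr
Concentration = 1 mg ÷ 118 mL = 0.008474576 mg/mL = 8.474576 mcg/mL
Rate = 234 mcg/hr ÷ 8.474576 mcg/mL = 27.612 mL/hr
Volume infused so far = 27.612 mL/hr × 1.8 hr = 49.7016 mL
Volume remaining = 118 − 49.7016 = 68.2984 mL
New rate:
2.8 mcg/min × 60 min/hr = 168 mcg/hr
Rate = 168 mcg/hr ÷ 8.474576 mcg/mL = 19.824 mL/hr
Time remaining = 68.2984 mL ÷ 19.824 mL/hr = 3.445238 hr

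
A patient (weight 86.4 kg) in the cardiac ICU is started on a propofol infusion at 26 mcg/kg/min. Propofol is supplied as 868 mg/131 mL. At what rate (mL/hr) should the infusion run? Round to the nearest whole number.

Dose = 26 mcg/kg/min × 86.4 kg = 2246.4 mcg/min
2246.4 mcg/min × 60 min/hr = 134784 mcg/hr
Concentration = 868 mg ÷ 131 mL = 6.625954 mg/mL = 6625.954 mcg/mL
Rate = 134784 mcg/hr ÷ 6625.954 mcg/mL = 20.34182 mL/hr

20 mL/hr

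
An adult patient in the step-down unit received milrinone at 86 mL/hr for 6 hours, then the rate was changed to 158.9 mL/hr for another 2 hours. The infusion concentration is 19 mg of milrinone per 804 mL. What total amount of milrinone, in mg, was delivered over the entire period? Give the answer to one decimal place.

Concentration = 19 mg ÷ 804 mL = 0.02363184 mg/mL
Stage 1: 86 mL/hr × 6 hr = 516 mL → 516 mL × 0.02363184 mg/mL = 12.19403 mg
Stage 2: 158.9 mL/hr × 2 hr = 317.8 mL → 317.8 mL × 0.02363184 mg/mL = 7.510199 mg
Total = 12.19403 + 7.510199 = 19.70423 mg

19.7 mg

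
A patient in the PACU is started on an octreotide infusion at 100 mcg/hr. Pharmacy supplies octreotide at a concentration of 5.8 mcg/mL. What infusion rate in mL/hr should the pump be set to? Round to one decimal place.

17.2 mL/hr

Rate = 100 mcg/hr ÷ 5.8 mcg/mL = 17.24138 mL/hr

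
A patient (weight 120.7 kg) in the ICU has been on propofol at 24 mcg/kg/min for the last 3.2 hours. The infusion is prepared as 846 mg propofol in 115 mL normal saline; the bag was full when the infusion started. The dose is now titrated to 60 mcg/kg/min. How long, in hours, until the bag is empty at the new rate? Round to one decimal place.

Initial rate:
Dose = 24 mcg/kg/min × 120.7 kg = 2896.8 mcg/min
2896.8 mcg/min × 60 min/hr = 173808 mcg/hr
Concentration = 846 mg ÷ 115 mL = 7.356522 mg/mL = 7356.522 mcg/mL
Rate = 173808 mcg/hr ÷ 7356.522 mcg/mL = 23.62638 mL/hr
Volume infused so far = 23.62638 mL/hr × 3.2 hr = 75.60443 mL
Volume remaining = 115 − 75.60443 = 39.39557 mL
New rate:
Dose = 60 mcg/kg/min × 120.7 kg = 7242 mcg/min
7242 mcg/min × 60 min/hr = 434520 mcg/hr
Rate = 434520 mcg/hr ÷ 7356.522 mcg/mL = 59.06596 mL/hr
Time remaining = 39.39557 mL ÷ 59.06596 mL/hr = 0.666976 hr

0.7 hours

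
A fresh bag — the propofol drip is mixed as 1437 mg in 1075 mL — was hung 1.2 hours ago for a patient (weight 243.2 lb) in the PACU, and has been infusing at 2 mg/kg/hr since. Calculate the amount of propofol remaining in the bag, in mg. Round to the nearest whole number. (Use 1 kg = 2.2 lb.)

Weight = 243.2 lb ÷ 2.2 lb/kg = 110.5455 kg
Dose = 2 mg/kg/hr × 110.5455 kg = 221.0909 mg/hr
Concentration = 1437 mg ÷ 1075 mL = 1.336744 mg/mL
Rate = 221.0909 mg/hr ÷ 1.336744 mg/mL = 165.3951 mL/hr
Volume infused = 165.3951 mL/hr × 1.2 hr = 198.4741 mL
Volume remaining = 1075 − 198.4741 = 876.5259 mL
Drug remaining = 876.5259 mL × 1.336744 mg/mL = 1171.691 mg

1172 mg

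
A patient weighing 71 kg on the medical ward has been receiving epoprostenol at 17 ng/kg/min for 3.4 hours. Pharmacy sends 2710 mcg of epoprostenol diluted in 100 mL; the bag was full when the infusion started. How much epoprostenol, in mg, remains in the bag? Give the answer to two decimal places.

Dose = 17 ng/kg/min × 71 kg = 1207 ng/min
1207 ng/min × 60 min/hr = 72420 ng/hr
Concentration = 2710 mcg ÷ 100 mL = 27.1 mcg/mL = 27100 ng/mL
Rate = 72420 ng/hr ÷ 27100 ng/mL = 2.672325 mL/hr
Volume infused = 2.672325 mL/hr × 3.4 hr = 9.085904 mL
Volume remaining = 100 − 9.085904 = 90.9141 mL
Drug remaining = 90.9141 mL × 27100 ng/mL = 2463772 ng = 2.463772 mg

2.46 mg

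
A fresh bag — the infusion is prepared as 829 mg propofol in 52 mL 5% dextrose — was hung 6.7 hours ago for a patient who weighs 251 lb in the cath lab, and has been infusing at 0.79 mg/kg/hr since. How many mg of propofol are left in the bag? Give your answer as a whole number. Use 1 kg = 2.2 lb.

Weight = 251 lb ÷ 2.2 lb/kg = 114.0909 kg
Dose = 0.79 mg/kg/hr × 114.0909 kg = 90.13182 mg/hr
Concentration = 829 mg ÷ 52 mL = 15.94231 mg/mL
Rate = 90.13182 mg/hr ÷ 15.94231 mg/mL = 5.653624 mL/hr
Volume infused = 5.653624 mL/hr × 6.7 hr = 37.87928 mL
Volume remaining = 52 − 37.87928 = 14.12072 mL
Drug remaining = 14.12072 mL × 15.94231 mg/mL = 225.1168 mg

225 mg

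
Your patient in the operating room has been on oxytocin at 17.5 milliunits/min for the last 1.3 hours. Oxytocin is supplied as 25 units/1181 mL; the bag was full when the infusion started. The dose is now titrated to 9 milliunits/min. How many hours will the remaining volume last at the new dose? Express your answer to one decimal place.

Initial rate:
17.5 milliunits/min × 60 min/hr = 1050 milliunits/hr
Concentration = 25 units ÷ 1181 mL = 0.0211685 units/mL = 21.1685 milliunits/mL
Rate = 1050 milliunits/hr ÷ 21.1685 milliunits/mL = 49.602 mL/hr
Volume infused so far = 49.602 mL/hr × 1.3 hr = 64.4826 mL
Volume remaining = 1181 − 64.4826 = 1116.517 mL
New rate:
9 milliunits/min × 60 min/hr = 540 milliunits/hr
Rate = 540 milliunits/hr ÷ 21.1685 milliunits/mL = 25.5096 mL/hr
Time remaining = 1116.517 mL ÷ 25.5096 mL/hr = 43.76852 hr

43.8 hours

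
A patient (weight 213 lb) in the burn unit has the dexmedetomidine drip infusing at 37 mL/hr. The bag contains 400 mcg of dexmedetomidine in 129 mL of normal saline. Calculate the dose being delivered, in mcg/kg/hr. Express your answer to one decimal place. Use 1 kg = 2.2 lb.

1.2 mcg/kg/hr

Weight = 213 lb ÷ 2.2 lb/kg = 96.81818 kg
Concentration = 400 mcg ÷ 129 mL = 3.100775 mcg/mL
Drug rate = 37 mL/hr × 3.100775 mcg/mL = 114.7287 mcg/hr
114.7287 mcg/hr ÷ 96.81818 kg = 1.184991 mcg/kg/hr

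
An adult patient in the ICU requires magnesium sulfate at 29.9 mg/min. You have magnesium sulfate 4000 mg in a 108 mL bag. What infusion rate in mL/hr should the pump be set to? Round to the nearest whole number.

48 mL/hr

29.9 mg/min × 60 min/hr = 1794 mg/hr
Concentration = 4000 mg ÷ 108 mL = 37.03704 mg/mL
Rate = 1794 mg/hr ÷ 37.03704 mg/mL = 48.438 mL/hr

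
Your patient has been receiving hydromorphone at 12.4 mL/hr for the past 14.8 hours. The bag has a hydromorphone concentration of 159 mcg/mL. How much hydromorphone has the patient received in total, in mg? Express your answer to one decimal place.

29.2 mg

Concentration = 159 mcg/mL = 0.159 mg/mL
Drug rate = 12.4 mL/hr × 0.159 mg/mL = 1.9716 mg/hr
Total = 1.9716 mg/hr × 14.8 hr = 29.17968 mg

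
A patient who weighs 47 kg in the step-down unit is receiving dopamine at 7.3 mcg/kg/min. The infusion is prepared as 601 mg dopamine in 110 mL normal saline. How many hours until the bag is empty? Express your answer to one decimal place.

Dose = 7.3 mcg/kg/min × 47 kg = 343.1 mcg/min
343.1 mcg/min × 60 min/hr = 20586 mcg/hr
Concentration = 601 mg ÷ 110 mL = 5.463636 mg/mL = 5463.636 mcg/mL
Rate = 20586 mcg/hr ÷ 5463.636 mcg/mL = 3.76782 mL/hr
Duration = 110 mL ÷ 3.76782 mL/hr = 29.1946 hr

29.2 hours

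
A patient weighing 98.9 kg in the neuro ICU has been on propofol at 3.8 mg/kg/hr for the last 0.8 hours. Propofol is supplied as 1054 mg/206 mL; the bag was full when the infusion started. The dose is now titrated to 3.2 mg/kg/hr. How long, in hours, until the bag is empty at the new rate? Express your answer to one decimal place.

2.4 hours

Initial rate:
Dose = 3.8 mg/kg/hr × 98.9 kg = 375.82 mg/hr
Concentration = 1054 mg ÷ 206 mL = 5.116505 mg/mL
Rate = 375.82 mg/hr ÷ 5.116505 mg/mL = 73.45249 mL/hr
Volume infused so far = 73.45249 mL/hr × 0.8 hr = 58.76199 mL
Volume remaining = 206 − 58.76199 = 147.238 mL
New rate:
Dose = 3.2 mg/kg/hr × 98.9 kg = 316.48 mg/hr
Rate = 316.48 mg/hr ÷ 5.116505 mg/mL = 61.85472 mL/hr
Time remaining = 147.238 mL ÷ 61.85472 mL/hr = 2.380384 hr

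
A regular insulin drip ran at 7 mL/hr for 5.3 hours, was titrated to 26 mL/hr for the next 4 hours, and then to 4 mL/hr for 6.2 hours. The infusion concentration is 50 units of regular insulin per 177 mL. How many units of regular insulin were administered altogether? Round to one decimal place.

46.9 units

Concentration = 50 units ÷ 177 mL = 0.2824859 units/mL
Stage 1: 7 mL/hr × 5.3 hr = 37.1 mL → 37.1 mL × 0.2824859 units/mL = 10.48023 units
Stage 2: 26 mL/hr × 4 hr = 104 mL → 104 mL × 0.2824859 units/mL = 29.37853 units
Stage 3: 4 mL/hr × 6.2 hr = 24.8 mL → 24.8 mL × 0.2824859 units/mL = 7.00565 units
Total = 10.48023 + 29.37853 + 7.00565 = 46.86441 units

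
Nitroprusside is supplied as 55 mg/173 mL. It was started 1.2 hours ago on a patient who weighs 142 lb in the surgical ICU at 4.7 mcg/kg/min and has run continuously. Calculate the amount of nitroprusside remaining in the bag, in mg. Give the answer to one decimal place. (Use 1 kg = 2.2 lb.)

33.2 mg

Weight = 142 lb ÷ 2.2 lb/kg = 64.54545 kg
Dose = 4.7 mcg/kg/min × 64.54545 kg = 303.3636 mcg/min
303.3636 mcg/min × 60 min/hr = 18201.82 mcg/hr
Concentration = 55 mg ÷ 173 mL = 0.3179191 mg/mL = 317.9191 mcg/mL
Rate = 18201.82 mcg/hr ÷ 317.9191 mcg/mL = 57.25299 mL/hr
Volume infused = 57.25299 mL/hr × 1.2 hr = 68.70359 mL
Volume remaining = 173 − 68.70359 = 104.2964 mL
Drug remaining = 104.2964 mL × 317.9191 mcg/mL = 33157.82 mcg = 33.15782 mg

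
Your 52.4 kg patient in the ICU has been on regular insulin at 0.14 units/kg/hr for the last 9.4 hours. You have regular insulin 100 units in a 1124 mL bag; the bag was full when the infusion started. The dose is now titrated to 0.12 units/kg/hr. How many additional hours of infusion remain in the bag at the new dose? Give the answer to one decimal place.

4.9 hours

Initial rate:
Dose = 0.14 units/kg/hr × 52.4 kg = 7.336 units/hr
Concentration = 100 units ÷ 1124 mL = 0.08896797 units/mL
Rate = 7.336 units/hr ÷ 0.08896797 units/mL = 82.45664 mL/hr
Volume infused so far = 82.45664 mL/hr × 9.4 hr = 775.0924 mL
Volume remaining = 1124 − 775.0924 = 348.9076 mL
New rate:
Dose = 0.12 units/kg/hr × 52.4 kg = 6.288 units/hr
Rate = 6.288 units/hr ÷ 0.08896797 units/mL = 70.67712 mL/hr
Time remaining = 348.9076 mL ÷ 70.67712 mL/hr = 4.936641 hr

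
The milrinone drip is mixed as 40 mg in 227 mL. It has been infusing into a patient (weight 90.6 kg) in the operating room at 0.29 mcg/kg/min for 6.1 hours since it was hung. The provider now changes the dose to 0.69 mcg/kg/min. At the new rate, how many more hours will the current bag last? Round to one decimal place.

8.1 hours

Initial rate:
Dose = 0.29 mcg/kg/min × 90.6 kg = 26.274 mcg/min
26.274 mcg/min × 60 min/hr = 1576.44 mcg/hr
Concentration = 40 mg ÷ 227 mL = 0.1762115 mg/mL = 176.2115 mcg/mL
Rate = 1576.44 mcg/hr ÷ 176.2115 mcg/mL = 8.946297 mL/hr
Volume infused so far = 8.946297 mL/hr × 6.1 hr = 54.57241 mL
Volume remaining = 227 − 54.57241 = 172.4276 mL
New rate:
Dose = 0.69 mcg/kg/min × 90.6 kg = 62.514 mcg/min
62.514 mcg/min × 60 min/hr = 3750.84 mcg/hr
Rate = 3750.84 mcg/hr ÷ 176.2115 mcg/mL = 21.28602 mL/hr
Time remaining = 172.4276 mL ÷ 21.28602 mL/hr = 8.10051 hr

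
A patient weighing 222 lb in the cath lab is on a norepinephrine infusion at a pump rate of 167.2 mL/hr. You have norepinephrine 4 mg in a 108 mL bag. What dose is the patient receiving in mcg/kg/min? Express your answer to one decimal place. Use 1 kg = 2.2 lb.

Weight = 222 lb ÷ 2.2 lb/kg = 100.9091 kg
Concentration = 4 mg ÷ 108 mL = 0.03703704 mg/mL = 37.03704 mcg/mL
Drug rate = 167.2 mL/hr × 37.03704 mcg/mL = 6192.593 mcg/hr
6192.593 mcg/hr ÷ 60 min/hr = 103.2099 mcg/min
103.2099 mcg/min ÷ 100.9091 kg = 1.022801 mcg/kg/min

1.0 mcg/kg/min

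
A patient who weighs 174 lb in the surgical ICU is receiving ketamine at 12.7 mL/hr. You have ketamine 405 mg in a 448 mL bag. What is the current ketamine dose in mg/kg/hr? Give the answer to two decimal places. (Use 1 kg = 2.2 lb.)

Weight = 174 lb ÷ 2.2 lb/kg = 79.09091 kg
Concentration = 405 mg ÷ 448 mL = 0.9040179 mg/mL
Drug rate = 12.7 mL/hr × 0.9040179 mg/mL = 11.48103 mg/hr
11.48103 mg/hr ÷ 79.09091 kg = 0.1451624 mg/kg/hr

0.15 mg/kg/hr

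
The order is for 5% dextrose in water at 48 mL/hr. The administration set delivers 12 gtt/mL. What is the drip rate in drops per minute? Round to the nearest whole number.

10 gtt/min

48 mL/hr ÷ 60 min/hr = 0.8 mL/min
0.8 mL/min × 12 gtt/mL = 9.6 gtt/min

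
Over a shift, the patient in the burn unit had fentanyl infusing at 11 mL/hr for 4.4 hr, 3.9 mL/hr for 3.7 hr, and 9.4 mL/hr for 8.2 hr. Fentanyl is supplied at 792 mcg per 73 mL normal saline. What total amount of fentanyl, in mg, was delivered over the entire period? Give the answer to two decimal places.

1.52 mg

Concentration = 792 mcg ÷ 73 mL = 10.84932 mcg/mL
Stage 1: 11 mL/hr × 4.4 hr = 48.4 mL → 48.4 mL × 10.84932 mcg/mL = 525.1068 mcg
Stage 2: 3.9 mL/hr × 3.7 hr = 14.43 mL → 14.43 mL × 10.84932 mcg/mL = 156.5556 mcg
Stage 3: 9.4 mL/hr × 8.2 hr = 77.08 mL → 77.08 mL × 10.84932 mcg/mL = 836.2652 mcg
Total = 525.1068 + 156.5556 + 836.2652 = 1517.928 mcg = 1.517928 mg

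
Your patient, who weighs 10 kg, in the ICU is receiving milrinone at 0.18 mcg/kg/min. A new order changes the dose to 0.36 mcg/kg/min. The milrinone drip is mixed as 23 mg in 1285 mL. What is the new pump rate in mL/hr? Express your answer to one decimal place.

Dose = 0.36 mcg/kg/min × 10 kg = 3.6 mcg/min
3.6 mcg/min × 60 min/hr = 216 mcg/hr
Concentration = 23 mg ÷ 1285 mL = 0.01789883 mg/mL = 17.89883 mcg/mL
Rate = 216 mcg/hr ÷ 17.89883 mcg/mL = 12.06783 mL/hr

12.1 mL/hr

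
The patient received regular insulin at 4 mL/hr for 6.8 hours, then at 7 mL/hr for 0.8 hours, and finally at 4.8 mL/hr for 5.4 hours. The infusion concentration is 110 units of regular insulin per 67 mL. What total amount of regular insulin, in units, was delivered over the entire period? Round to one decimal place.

96.4 units

Concentration = 110 units ÷ 67 mL = 1.641791 units/mL
Stage 1: 4 mL/hr × 6.8 hr = 27.2 mL → 27.2 mL × 1.641791 units/mL = 44.65672 units
Stage 2: 7 mL/hr × 0.8 hr = 5.6 mL → 5.6 mL × 1.641791 units/mL = 9.19403 units
Stage 3: 4.8 mL/hr × 5.4 hr = 25.92 mL → 25.92 mL × 1.641791 units/mL = 42.55522 units
Total = 44.65672 + 9.19403 + 42.55522 = 96.40597 units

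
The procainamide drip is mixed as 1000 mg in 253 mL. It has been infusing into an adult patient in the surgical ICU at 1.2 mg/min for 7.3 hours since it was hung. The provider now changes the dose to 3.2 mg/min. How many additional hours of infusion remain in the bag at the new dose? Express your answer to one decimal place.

Initial rate:
1.2 mg/min × 60 min/hr = 72 mg/hr
Concentration = 1000 mg ÷ 253 mL = 3.952569 mg/mL
Rate = 72 mg/hr ÷ 3.952569 mg/mL = 18.216 mL/hr
Volume infused so far = 18.216 mL/hr × 7.3 hr = 132.9768 mL
Volume remaining = 253 − 132.9768 = 120.0232 mL
New rate:
3.2 mg/min × 60 min/hr = 192 mg/hr
Rate = 192 mg/hr ÷ 3.952569 mg/mL = 48.576 mL/hr
Time remaining = 120.0232 mL ÷ 48.576 mL/hr = 2.470833 hr

2.5 hours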